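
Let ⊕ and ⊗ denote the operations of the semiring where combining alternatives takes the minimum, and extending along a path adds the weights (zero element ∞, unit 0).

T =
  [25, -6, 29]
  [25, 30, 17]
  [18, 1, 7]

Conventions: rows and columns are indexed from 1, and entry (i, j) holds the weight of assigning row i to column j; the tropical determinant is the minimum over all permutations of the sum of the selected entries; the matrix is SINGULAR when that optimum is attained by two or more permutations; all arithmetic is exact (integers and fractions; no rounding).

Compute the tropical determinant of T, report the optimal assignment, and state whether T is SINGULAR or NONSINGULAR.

σ = (1, 2, 3): 25 + 30 + 7 = 62
σ = (1, 3, 2): 25 + 17 + 1 = 43
σ = (2, 1, 3): (-6) + 25 + 7 = 26
σ = (2, 3, 1): (-6) + 17 + 18 = 29
σ = (3, 1, 2): 29 + 25 + 1 = 55
σ = (3, 2, 1): 29 + 30 + 18 = 77
Optimal value attained by: σ = (2, 1, 3).
Answer: det⊕(T) = 26; verdict: NONSINGULAR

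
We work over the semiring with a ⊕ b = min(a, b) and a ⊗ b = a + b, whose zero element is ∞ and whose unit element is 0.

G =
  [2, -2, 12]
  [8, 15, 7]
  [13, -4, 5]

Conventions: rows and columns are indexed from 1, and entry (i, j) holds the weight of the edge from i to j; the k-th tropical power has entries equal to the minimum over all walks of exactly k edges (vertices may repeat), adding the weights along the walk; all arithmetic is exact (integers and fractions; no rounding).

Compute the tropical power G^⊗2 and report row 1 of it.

G^⊗2:
  [4, 0, 5]
  [10, 3, 12]
  [4, 1, 3]
Answer: row 1 of G^⊗2 = [4, 0, 5]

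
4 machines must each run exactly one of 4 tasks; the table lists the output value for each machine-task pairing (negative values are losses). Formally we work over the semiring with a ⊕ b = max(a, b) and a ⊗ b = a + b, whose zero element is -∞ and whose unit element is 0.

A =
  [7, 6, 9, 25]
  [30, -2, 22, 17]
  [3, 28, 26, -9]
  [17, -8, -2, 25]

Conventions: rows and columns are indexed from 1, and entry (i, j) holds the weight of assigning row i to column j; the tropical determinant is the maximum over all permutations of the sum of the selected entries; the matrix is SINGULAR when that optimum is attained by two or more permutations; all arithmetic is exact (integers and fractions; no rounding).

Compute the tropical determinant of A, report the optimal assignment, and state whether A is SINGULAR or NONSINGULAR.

σ = (1, 2, 3, 4): 7 + (-2) + 26 + 25 = 56
σ = (1, 2, 4, 3): 7 + (-2) + (-9) + (-2) = -6
σ = (1, 3, 2, 4): 7 + 22 + 28 + 25 = 82
σ = (1, 3, 4, 2): 7 + 22 + (-9) + (-8) = 12
σ = (1, 4, 2, 3): 7 + 17 + 28 + (-2) = 50
σ = (1, 4, 3, 2): 7 + 17 + 26 + (-8) = 42
σ = (2, 1, 3, 4): 6 + 30 + 26 + 25 = 87
σ = (2, 1, 4, 3): 6 + 30 + (-9) + (-2) = 25
σ = (2, 3, 1, 4): 6 + 22 + 3 + 25 = 56
σ = (2, 3, 4, 1): 6 + 22 + (-9) + 17 = 36
σ = (2, 4, 1, 3): 6 + 17 + 3 + (-2) = 24
σ = (2, 4, 3, 1): 6 + 17 + 26 + 17 = 66
σ = (3, 1, 2, 4): 9 + 30 + 28 + 25 = 92
σ = (3, 1, 4, 2): 9 + 30 + (-9) + (-8) = 22
σ = (3, 2, 1, 4): 9 + (-2) + 3 + 25 = 35
σ = (3, 2, 4, 1): 9 + (-2) + (-9) + 17 = 15
σ = (3, 4, 1, 2): 9 + 17 + 3 + (-8) = 21
σ = (3, 4, 2, 1): 9 + 17 + 28 + 17 = 71
σ = (4, 1, 2, 3): 25 + 30 + 28 + (-2) = 81
σ = (4, 1, 3, 2): 25 + 30 + 26 + (-8) = 73
σ = (4, 2, 1, 3): 25 + (-2) + 3 + (-2) = 24
σ = (4, 2, 3, 1): 25 + (-2) + 26 + 17 = 66
σ = (4, 3, 1, 2): 25 + 22 + 3 + (-8) = 42
σ = (4, 3, 2, 1): 25 + 22 + 28 + 17 = 92
Optimal value attained by: σ = (3, 1, 2, 4).
Answer: det⊕(A) = 92; verdict: SINGULAR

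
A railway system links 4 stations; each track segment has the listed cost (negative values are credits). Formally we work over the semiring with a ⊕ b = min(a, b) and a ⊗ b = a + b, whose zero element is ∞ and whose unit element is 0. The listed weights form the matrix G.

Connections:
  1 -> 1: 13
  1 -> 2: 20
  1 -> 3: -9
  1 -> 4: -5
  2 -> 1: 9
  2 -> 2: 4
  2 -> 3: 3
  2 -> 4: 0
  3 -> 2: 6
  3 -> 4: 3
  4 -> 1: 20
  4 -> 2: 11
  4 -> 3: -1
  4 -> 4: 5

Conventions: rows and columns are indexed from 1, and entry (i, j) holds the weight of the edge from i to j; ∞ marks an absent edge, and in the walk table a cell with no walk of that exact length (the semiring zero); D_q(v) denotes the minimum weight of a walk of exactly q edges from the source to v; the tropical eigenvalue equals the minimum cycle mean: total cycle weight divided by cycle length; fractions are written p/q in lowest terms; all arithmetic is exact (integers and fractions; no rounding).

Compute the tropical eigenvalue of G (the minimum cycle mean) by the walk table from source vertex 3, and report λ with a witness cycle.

q=0: [∞, ∞, 0, ∞]
q=1: [∞, 6, ∞, 3]
q=2: [15, 10, 2, 6]
q=3: [19, 8, 5, 5]
q=4: [17, 11, 4, 8]
Optimal cycle mean attained by: cycle 3->4->3, total 3 + (-1), length 2.
Answer: λ = 1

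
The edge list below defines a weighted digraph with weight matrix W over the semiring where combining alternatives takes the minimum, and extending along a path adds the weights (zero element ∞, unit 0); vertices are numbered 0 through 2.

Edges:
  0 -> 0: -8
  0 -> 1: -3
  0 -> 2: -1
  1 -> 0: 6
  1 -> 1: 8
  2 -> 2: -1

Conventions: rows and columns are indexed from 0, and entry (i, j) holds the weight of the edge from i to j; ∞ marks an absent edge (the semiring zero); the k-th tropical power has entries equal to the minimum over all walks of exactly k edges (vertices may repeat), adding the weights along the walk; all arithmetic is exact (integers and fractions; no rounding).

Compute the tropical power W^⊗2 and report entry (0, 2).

W^⊗2:
  [-16, -11, -9]
  [-2, 3, 5]
  [∞, ∞, -2]
Key observation: the optimum is the walk 0->0->2, with weight (-8) + (-1) = -9.
Optimal value attained by: walk 0->0->2.
Answer: (W^⊗2)[0][2] = -9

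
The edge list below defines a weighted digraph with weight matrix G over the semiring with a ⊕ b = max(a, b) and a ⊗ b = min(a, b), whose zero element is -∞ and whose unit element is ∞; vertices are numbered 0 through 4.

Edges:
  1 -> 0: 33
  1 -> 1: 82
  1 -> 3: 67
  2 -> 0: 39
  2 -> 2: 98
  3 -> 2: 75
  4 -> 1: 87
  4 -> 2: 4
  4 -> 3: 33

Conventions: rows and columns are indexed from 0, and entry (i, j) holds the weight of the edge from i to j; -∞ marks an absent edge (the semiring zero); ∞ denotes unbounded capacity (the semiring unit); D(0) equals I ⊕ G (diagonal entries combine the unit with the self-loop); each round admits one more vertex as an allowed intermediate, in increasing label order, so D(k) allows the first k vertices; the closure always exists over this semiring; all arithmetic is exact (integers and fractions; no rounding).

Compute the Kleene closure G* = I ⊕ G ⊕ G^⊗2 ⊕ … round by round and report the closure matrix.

D(0):
  [∞, -∞, -∞, -∞, -∞]
  [33, ∞, -∞, 67, -∞]
  [39, -∞, ∞, -∞, -∞]
  [-∞, -∞, 75, ∞, -∞]
  [-∞, 87, 4, 33, ∞]
D(1):
  [∞, -∞, -∞, -∞, -∞]
  [33, ∞, -∞, 67, -∞]
  [39, -∞, ∞, -∞, -∞]
  [-∞, -∞, 75, ∞, -∞]
  [-∞, 87, 4, 33, ∞]
D(2):
  [∞, -∞, -∞, -∞, -∞]
  [33, ∞, -∞, 67, -∞]
  [39, -∞, ∞, -∞, -∞]
  [-∞, -∞, 75, ∞, -∞]
  [33, 87, 4, 67, ∞]
D(3):
  [∞, -∞, -∞, -∞, -∞]
  [33, ∞, -∞, 67, -∞]
  [39, -∞, ∞, -∞, -∞]
  [39, -∞, 75, ∞, -∞]
  [33, 87, 4, 67, ∞]
D(4):
  [∞, -∞, -∞, -∞, -∞]
  [39, ∞, 67, 67, -∞]
  [39, -∞, ∞, -∞, -∞]
  [39, -∞, 75, ∞, -∞]
  [39, 87, 67, 67, ∞]
D(5):
  [∞, -∞, -∞, -∞, -∞]
  [39, ∞, 67, 67, -∞]
  [39, -∞, ∞, -∞, -∞]
  [39, -∞, 75, ∞, -∞]
  [39, 87, 67, 67, ∞]
Answer: G* = [[∞, -∞, -∞, -∞, -∞], [39, ∞, 67, 67, -∞], [39, -∞, ∞, -∞, -∞], [39, -∞, 75, ∞, -∞], [39, 87, 67, 67, ∞]]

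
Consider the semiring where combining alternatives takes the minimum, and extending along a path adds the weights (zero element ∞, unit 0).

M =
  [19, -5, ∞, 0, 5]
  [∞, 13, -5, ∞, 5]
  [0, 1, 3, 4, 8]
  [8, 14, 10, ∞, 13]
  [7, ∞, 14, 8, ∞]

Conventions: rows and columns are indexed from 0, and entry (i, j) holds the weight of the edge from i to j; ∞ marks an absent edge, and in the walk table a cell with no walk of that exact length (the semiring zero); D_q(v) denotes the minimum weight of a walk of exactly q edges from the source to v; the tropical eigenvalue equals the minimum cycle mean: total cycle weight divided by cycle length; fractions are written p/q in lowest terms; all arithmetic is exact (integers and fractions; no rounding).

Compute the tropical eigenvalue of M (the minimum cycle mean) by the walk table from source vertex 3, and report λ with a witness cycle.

q=0: [∞, ∞, ∞, 0, ∞]
q=1: [8, 14, 10, ∞, 13]
q=2: [10, 3, 9, 8, 13]
q=3: [9, 5, -2, 10, 8]
q=4: [-2, -1, 0, 2, 6]
q=5: [0, -7, -6, -2, 3]
Optimal cycle mean attained by: cycle 0->1->2->0, total (-5) + (-5) + 0, length 3.
Answer: λ = -10/3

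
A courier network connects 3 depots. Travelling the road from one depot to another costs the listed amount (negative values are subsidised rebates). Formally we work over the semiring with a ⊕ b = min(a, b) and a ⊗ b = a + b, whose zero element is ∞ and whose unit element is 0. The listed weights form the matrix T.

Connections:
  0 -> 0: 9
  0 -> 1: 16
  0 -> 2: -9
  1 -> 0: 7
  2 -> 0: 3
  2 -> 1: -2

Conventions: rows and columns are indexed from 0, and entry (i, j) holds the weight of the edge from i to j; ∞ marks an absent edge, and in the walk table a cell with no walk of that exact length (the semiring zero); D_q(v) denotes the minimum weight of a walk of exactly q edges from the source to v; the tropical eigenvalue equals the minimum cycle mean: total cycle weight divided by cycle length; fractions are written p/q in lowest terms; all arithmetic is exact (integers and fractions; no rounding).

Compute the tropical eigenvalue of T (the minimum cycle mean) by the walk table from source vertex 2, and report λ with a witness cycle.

q=0: [∞, ∞, 0]
q=1: [3, -2, ∞]
q=2: [5, 19, -6]
q=3: [-3, -8, -4]
Optimal cycle mean attained by: cycle 0->2->0, total (-9) + 3, length 2.
Answer: λ = -3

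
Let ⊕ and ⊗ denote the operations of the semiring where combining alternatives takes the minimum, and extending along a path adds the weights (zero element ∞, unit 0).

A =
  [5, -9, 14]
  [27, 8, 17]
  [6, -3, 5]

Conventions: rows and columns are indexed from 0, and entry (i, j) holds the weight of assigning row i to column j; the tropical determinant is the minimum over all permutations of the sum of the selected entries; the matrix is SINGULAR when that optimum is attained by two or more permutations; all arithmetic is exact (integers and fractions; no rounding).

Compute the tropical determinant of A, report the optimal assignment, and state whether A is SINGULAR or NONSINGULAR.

σ = (0, 1, 2): 5 + 8 + 5 = 18
σ = (0, 2, 1): 5 + 17 + (-3) = 19
σ = (1, 0, 2): (-9) + 27 + 5 = 23
σ = (1, 2, 0): (-9) + 17 + 6 = 14
σ = (2, 0, 1): 14 + 27 + (-3) = 38
σ = (2, 1, 0): 14 + 8 + 6 = 28
Optimal value attained by: σ = (1, 2, 0).
Answer: det⊕(A) = 14; verdict: NONSINGULAR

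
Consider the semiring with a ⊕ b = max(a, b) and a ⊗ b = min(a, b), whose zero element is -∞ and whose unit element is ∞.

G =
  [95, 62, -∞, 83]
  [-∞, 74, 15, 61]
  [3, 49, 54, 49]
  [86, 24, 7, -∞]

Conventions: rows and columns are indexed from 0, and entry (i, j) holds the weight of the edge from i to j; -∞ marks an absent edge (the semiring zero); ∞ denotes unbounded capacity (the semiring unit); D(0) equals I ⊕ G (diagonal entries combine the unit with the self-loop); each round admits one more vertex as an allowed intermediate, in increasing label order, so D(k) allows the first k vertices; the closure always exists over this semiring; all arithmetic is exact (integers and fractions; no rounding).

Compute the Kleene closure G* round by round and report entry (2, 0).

D(0):
  [∞, 62, -∞, 83]
  [-∞, ∞, 15, 61]
  [3, 49, ∞, 49]
  [86, 24, 7, ∞]
D(1):
  [∞, 62, -∞, 83]
  [-∞, ∞, 15, 61]
  [3, 49, ∞, 49]
  [86, 62, 7, ∞]
D(2):
  [∞, 62, 15, 83]
  [-∞, ∞, 15, 61]
  [3, 49, ∞, 49]
  [86, 62, 15, ∞]
D(3):
  [∞, 62, 15, 83]
  [3, ∞, 15, 61]
  [3, 49, ∞, 49]
  [86, 62, 15, ∞]
D(4):
  [∞, 62, 15, 83]
  [61, ∞, 15, 61]
  [49, 49, ∞, 49]
  [86, 62, 15, ∞]
Answer: G*[2][0] = 49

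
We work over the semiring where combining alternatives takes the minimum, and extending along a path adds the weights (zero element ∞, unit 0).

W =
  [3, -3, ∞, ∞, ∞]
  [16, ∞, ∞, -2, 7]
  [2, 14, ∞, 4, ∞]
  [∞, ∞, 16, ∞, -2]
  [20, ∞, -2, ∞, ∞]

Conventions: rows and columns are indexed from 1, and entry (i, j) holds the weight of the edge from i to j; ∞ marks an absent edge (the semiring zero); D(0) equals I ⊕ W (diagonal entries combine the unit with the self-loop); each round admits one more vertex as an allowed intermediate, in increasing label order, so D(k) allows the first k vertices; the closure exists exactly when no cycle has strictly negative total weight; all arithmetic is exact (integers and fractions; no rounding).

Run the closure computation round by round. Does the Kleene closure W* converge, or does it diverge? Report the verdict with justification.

D(0):
  [0, -3, ∞, ∞, ∞]
  [16, 0, ∞, -2, 7]
  [2, 14, 0, 4, ∞]
  [∞, ∞, 16, 0, -2]
  [20, ∞, -2, ∞, 0]
D(1):
  [0, -3, ∞, ∞, ∞]
  [16, 0, ∞, -2, 7]
  [2, -1, 0, 4, ∞]
  [∞, ∞, 16, 0, -2]
  [20, 17, -2, ∞, 0]
D(2):
  [0, -3, ∞, -5, 4]
  [16, 0, ∞, -2, 7]
  [2, -1, 0, -3, 6]
  [∞, ∞, 16, 0, -2]
  [20, 17, -2, 15, 0]
D(3):
  [0, -3, ∞, -5, 4]
  [16, 0, ∞, -2, 7]
  [2, -1, 0, -3, 6]
  [18, 15, 16, 0, -2]
  [0, -3, -2, -5, 0]
Detection: at round 4, diagonal entry (5, 5) turns strictly negative.
Key observation: the cycle 5->3->1->2->4->5 has total weight (-2) + 2 + (-3) + (-2) + (-2), which is strictly negative.
Answer: DIVERGES — negative cycle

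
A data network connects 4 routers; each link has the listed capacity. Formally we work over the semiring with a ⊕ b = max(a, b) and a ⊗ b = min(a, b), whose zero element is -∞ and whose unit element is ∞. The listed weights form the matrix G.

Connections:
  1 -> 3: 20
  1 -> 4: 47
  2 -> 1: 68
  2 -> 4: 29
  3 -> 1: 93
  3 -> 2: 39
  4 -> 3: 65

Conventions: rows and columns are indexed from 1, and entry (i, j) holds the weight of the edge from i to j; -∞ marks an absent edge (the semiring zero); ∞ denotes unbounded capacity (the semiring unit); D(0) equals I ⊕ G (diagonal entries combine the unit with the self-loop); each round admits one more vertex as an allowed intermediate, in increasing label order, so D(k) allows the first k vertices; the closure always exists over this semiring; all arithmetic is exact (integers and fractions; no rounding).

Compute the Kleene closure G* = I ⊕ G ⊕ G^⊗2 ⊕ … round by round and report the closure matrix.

D(0):
  [∞, -∞, 20, 47]
  [68, ∞, -∞, 29]
  [93, 39, ∞, -∞]
  [-∞, -∞, 65, ∞]
D(1):
  [∞, -∞, 20, 47]
  [68, ∞, 20, 47]
  [93, 39, ∞, 47]
  [-∞, -∞, 65, ∞]
D(2):
  [∞, -∞, 20, 47]
  [68, ∞, 20, 47]
  [93, 39, ∞, 47]
  [-∞, -∞, 65, ∞]
D(3):
  [∞, 20, 20, 47]
  [68, ∞, 20, 47]
  [93, 39, ∞, 47]
  [65, 39, 65, ∞]
D(4):
  [∞, 39, 47, 47]
  [68, ∞, 47, 47]
  [93, 39, ∞, 47]
  [65, 39, 65, ∞]
Answer: G* = [[∞, 39, 47, 47], [68, ∞, 47, 47], [93, 39, ∞, 47], [65, 39, 65, ∞]]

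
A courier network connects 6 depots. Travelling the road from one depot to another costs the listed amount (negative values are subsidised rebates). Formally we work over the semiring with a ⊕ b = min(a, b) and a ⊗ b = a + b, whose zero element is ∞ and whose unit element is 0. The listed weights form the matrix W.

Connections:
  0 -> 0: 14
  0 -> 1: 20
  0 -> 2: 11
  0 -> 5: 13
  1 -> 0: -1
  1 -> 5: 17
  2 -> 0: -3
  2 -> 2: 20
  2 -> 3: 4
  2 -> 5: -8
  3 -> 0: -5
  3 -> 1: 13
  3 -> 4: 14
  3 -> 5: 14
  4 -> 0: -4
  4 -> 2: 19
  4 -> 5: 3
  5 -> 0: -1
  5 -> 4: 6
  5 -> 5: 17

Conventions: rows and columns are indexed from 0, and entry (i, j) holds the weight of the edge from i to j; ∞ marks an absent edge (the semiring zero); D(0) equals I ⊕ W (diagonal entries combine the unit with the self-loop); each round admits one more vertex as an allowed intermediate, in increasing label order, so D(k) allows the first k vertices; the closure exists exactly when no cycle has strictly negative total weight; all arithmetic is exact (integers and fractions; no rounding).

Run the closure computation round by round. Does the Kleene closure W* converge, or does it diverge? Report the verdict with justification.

D(0):
  [0, 20, 11, ∞, ∞, 13]
  [-1, 0, ∞, ∞, ∞, 17]
  [-3, ∞, 0, 4, ∞, -8]
  [-5, 13, ∞, 0, 14, 14]
  [-4, ∞, 19, ∞, 0, 3]
  [-1, ∞, ∞, ∞, 6, 0]
D(1):
  [0, 20, 11, ∞, ∞, 13]
  [-1, 0, 10, ∞, ∞, 12]
  [-3, 17, 0, 4, ∞, -8]
  [-5, 13, 6, 0, 14, 8]
  [-4, 16, 7, ∞, 0, 3]
  [-1, 19, 10, ∞, 6, 0]
D(2):
  [0, 20, 11, ∞, ∞, 13]
  [-1, 0, 10, ∞, ∞, 12]
  [-3, 17, 0, 4, ∞, -8]
  [-5, 13, 6, 0, 14, 8]
  [-4, 16, 7, ∞, 0, 3]
  [-1, 19, 10, ∞, 6, 0]
D(3):
  [0, 20, 11, 15, ∞, 3]
  [-1, 0, 10, 14, ∞, 2]
  [-3, 17, 0, 4, ∞, -8]
  [-5, 13, 6, 0, 14, -2]
  [-4, 16, 7, 11, 0, -1]
  [-1, 19, 10, 14, 6, 0]
D(4):
  [0, 20, 11, 15, 29, 3]
  [-1, 0, 10, 14, 28, 2]
  [-3, 17, 0, 4, 18, -8]
  [-5, 13, 6, 0, 14, -2]
  [-4, 16, 7, 11, 0, -1]
  [-1, 19, 10, 14, 6, 0]
D(5):
  [0, 20, 11, 15, 29, 3]
  [-1, 0, 10, 14, 28, 2]
  [-3, 17, 0, 4, 18, -8]
  [-5, 13, 6, 0, 14, -2]
  [-4, 16, 7, 11, 0, -1]
  [-1, 19, 10, 14, 6, 0]
D(6):
  [0, 20, 11, 15, 9, 3]
  [-1, 0, 10, 14, 8, 2]
  [-9, 11, 0, 4, -2, -8]
  [-5, 13, 6, 0, 4, -2]
  [-4, 16, 7, 11, 0, -1]
  [-1, 19, 10, 14, 6, 0]
Key observation: every diagonal entry stays at the unit through all rounds, so no improving cycle exists.
Answer: CONVERGES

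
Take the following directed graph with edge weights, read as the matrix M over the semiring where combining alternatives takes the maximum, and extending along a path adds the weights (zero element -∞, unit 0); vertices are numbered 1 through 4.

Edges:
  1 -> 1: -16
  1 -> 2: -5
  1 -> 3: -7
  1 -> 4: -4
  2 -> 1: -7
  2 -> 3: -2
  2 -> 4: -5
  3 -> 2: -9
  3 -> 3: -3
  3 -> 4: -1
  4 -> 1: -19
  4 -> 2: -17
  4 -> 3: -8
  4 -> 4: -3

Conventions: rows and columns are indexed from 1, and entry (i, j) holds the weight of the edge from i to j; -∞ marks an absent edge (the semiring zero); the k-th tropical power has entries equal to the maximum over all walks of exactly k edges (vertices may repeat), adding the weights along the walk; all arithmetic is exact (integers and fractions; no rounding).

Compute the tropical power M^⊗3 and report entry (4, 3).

M^⊗2:
  [-12, -16, -7, -7]
  [-23, -11, -5, -3]
  [-16, -12, -6, -4]
  [-22, -17, -11, -6]
M^⊗3:
  [-23, -16, -10, -8]
  [-18, -14, -8, -6]
  [-19, -15, -9, -7]
  [-24, -20, -14, -9]
Key observation: the optimum is the walk 4->3->3->3, with weight (-8) + (-3) + (-3) = -14.
Optimal value attained by: walk 4->3->3->3.
Answer: (M^⊗3)[4][3] = -14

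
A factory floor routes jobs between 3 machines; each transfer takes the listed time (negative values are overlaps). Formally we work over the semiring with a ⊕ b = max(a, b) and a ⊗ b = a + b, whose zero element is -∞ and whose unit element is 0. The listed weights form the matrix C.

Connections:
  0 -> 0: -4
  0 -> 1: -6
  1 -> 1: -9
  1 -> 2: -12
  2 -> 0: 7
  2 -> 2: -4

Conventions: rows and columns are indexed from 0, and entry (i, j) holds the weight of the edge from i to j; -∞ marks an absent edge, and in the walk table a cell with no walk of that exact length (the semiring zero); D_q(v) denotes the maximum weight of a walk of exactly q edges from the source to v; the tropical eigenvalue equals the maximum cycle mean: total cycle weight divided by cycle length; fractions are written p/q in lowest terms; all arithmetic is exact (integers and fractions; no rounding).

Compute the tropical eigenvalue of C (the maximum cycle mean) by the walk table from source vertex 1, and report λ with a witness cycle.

q=0: [-∞, 0, -∞]
q=1: [-∞, -9, -12]
q=2: [-5, -18, -16]
q=3: [-9, -11, -20]
Optimal cycle mean attained by: cycle 0->1->2->0, total (-6) + (-12) + 7, length 3.
Answer: λ = -11/3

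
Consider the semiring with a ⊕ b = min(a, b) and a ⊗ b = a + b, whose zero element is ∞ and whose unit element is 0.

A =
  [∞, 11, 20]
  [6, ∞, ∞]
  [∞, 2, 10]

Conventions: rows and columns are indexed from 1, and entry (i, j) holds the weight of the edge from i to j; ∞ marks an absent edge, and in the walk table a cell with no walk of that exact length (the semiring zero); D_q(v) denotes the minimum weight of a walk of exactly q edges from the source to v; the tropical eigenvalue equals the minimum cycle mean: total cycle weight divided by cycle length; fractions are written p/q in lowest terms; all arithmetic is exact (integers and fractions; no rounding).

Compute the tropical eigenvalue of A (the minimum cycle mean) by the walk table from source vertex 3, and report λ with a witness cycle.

q=0: [∞, ∞, 0]
q=1: [∞, 2, 10]
q=2: [8, 12, 20]
q=3: [18, 19, 28]
Optimal cycle mean attained by: cycle 1->2->1, total 11 + 6, length 2.
Answer: λ = 17/2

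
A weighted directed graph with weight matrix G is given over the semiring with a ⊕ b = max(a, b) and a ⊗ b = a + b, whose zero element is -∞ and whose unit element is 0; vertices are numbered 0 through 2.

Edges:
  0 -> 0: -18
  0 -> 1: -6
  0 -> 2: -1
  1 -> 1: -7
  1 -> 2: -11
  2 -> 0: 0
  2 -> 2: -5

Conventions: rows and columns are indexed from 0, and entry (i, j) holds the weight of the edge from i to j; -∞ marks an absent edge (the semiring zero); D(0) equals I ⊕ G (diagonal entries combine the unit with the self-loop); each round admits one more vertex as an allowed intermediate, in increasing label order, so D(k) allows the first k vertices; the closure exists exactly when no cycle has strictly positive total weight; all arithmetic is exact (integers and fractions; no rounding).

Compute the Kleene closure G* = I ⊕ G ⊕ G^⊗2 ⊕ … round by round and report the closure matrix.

D(0):
  [0, -6, -1]
  [-∞, 0, -11]
  [0, -∞, 0]
D(1):
  [0, -6, -1]
  [-∞, 0, -11]
  [0, -6, 0]
D(2):
  [0, -6, -1]
  [-∞, 0, -11]
  [0, -6, 0]
D(3):
  [0, -6, -1]
  [-11, 0, -11]
  [0, -6, 0]
Answer: G* = [[0, -6, -1], [-11, 0, -11], [0, -6, 0]]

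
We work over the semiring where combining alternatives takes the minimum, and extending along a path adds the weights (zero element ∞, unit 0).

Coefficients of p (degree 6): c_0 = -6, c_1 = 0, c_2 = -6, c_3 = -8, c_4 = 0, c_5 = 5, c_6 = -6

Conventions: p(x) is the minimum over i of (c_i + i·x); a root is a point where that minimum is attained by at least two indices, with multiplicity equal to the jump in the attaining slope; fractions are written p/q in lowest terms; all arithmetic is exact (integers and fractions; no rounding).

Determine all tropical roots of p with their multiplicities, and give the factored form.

hull edge (i=0, c=-6) to (i=3, c=-8): slope -2/3, span 3
hull edge (i=3, c=-8) to (i=6, c=-6): slope 2/3, span 3
Factored form: p(x) = -6 ⊗ (x ⊕ (-2/3)) ⊗ (x ⊕ (-2/3)) ⊗ (x ⊕ (-2/3)) ⊗ (x ⊕ 2/3) ⊗ (x ⊕ 2/3) ⊗ (x ⊕ 2/3)
Answer: roots = -2/3 (mult 3), 2/3 (mult 3)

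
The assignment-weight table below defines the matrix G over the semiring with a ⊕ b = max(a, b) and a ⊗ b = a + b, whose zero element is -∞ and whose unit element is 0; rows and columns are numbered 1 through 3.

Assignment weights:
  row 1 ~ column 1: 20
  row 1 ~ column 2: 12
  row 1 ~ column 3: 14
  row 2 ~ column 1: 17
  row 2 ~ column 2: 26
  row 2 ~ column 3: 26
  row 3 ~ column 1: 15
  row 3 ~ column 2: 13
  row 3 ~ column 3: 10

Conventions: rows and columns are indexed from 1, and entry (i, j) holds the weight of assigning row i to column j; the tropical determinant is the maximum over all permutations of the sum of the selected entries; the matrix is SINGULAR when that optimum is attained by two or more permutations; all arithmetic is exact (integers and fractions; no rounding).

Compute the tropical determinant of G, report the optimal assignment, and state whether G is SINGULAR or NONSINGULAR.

σ = (1, 2, 3): 20 + 26 + 10 = 56
σ = (1, 3, 2): 20 + 26 + 13 = 59
σ = (2, 1, 3): 12 + 17 + 10 = 39
σ = (2, 3, 1): 12 + 26 + 15 = 53
σ = (3, 1, 2): 14 + 17 + 13 = 44
σ = (3, 2, 1): 14 + 26 + 15 = 55
Optimal value attained by: σ = (1, 3, 2).
Answer: det⊕(G) = 59; verdict: NONSINGULAR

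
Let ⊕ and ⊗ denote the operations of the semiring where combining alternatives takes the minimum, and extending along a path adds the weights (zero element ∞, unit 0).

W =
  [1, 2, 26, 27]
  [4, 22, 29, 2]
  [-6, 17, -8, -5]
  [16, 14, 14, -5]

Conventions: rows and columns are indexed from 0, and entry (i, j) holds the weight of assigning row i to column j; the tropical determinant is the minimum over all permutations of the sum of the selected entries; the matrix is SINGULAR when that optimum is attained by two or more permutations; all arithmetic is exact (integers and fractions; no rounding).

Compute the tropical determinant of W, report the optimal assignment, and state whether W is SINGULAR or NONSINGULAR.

σ = (0, 1, 2, 3): 1 + 22 + (-8) + (-5) = 10
σ = (0, 1, 3, 2): 1 + 22 + (-5) + 14 = 32
σ = (0, 2, 1, 3): 1 + 29 + 17 + (-5) = 42
σ = (0, 2, 3, 1): 1 + 29 + (-5) + 14 = 39
σ = (0, 3, 1, 2): 1 + 2 + 17 + 14 = 34
σ = (0, 3, 2, 1): 1 + 2 + (-8) + 14 = 9
σ = (1, 0, 2, 3): 2 + 4 + (-8) + (-5) = -7
σ = (1, 0, 3, 2): 2 + 4 + (-5) + 14 = 15
σ = (1, 2, 0, 3): 2 + 29 + (-6) + (-5) = 20
σ = (1, 2, 3, 0): 2 + 29 + (-5) + 16 = 42
σ = (1, 3, 0, 2): 2 + 2 + (-6) + 14 = 12
σ = (1, 3, 2, 0): 2 + 2 + (-8) + 16 = 12
σ = (2, 0, 1, 3): 26 + 4 + 17 + (-5) = 42
σ = (2, 0, 3, 1): 26 + 4 + (-5) + 14 = 39
σ = (2, 1, 0, 3): 26 + 22 + (-6) + (-5) = 37
σ = (2, 1, 3, 0): 26 + 22 + (-5) + 16 = 59
σ = (2, 3, 0, 1): 26 + 2 + (-6) + 14 = 36
σ = (2, 3, 1, 0): 26 + 2 + 17 + 16 = 61
σ = (3, 0, 1, 2): 27 + 4 + 17 + 14 = 62
σ = (3, 0, 2, 1): 27 + 4 + (-8) + 14 = 37
σ = (3, 1, 0, 2): 27 + 22 + (-6) + 14 = 57
σ = (3, 1, 2, 0): 27 + 22 + (-8) + 16 = 57
σ = (3, 2, 0, 1): 27 + 29 + (-6) + 14 = 64
σ = (3, 2, 1, 0): 27 + 29 + 17 + 16 = 89
Optimal value attained by: σ = (1, 0, 2, 3).
Answer: det⊕(W) = -7; verdict: NONSINGULAR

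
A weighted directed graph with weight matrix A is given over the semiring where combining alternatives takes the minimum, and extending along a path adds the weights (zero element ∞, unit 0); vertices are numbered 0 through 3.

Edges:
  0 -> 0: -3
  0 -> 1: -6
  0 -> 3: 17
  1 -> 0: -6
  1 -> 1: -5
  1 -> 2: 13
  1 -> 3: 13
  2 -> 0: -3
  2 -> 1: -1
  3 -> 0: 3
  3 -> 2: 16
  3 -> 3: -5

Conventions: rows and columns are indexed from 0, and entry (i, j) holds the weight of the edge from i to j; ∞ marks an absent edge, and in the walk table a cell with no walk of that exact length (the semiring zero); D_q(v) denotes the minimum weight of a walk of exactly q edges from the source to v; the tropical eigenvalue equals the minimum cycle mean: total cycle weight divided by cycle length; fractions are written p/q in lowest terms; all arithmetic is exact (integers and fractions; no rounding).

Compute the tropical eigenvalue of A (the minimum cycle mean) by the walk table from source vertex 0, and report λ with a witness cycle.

q=0: [0, ∞, ∞, ∞]
q=1: [-3, -6, ∞, 17]
q=2: [-12, -11, 7, 7]
q=3: [-17, -18, 2, 2]
q=4: [-24, -23, -5, -5]
Optimal cycle mean attained by: cycle 0->1->0, total (-6) + (-6), length 2.
Answer: λ = -6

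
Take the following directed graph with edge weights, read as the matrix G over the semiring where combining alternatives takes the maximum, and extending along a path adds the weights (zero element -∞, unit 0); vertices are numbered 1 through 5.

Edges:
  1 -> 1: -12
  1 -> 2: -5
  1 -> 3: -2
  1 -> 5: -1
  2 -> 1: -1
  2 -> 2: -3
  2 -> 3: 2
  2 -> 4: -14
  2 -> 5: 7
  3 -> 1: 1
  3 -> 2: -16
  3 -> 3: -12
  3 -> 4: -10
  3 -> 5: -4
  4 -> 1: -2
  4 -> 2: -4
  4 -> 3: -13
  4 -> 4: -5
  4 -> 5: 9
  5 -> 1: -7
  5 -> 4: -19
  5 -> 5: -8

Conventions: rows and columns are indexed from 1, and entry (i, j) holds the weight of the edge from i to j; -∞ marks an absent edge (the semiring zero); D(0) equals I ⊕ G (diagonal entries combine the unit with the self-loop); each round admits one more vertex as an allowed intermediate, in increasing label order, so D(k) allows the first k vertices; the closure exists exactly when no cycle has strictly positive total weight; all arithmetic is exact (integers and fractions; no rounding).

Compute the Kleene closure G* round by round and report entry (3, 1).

D(0):
  [0, -5, -2, -∞, -1]
  [-1, 0, 2, -14, 7]
  [1, -16, 0, -10, -4]
  [-2, -4, -13, 0, 9]
  [-7, -∞, -∞, -19, 0]
D(1):
  [0, -5, -2, -∞, -1]
  [-1, 0, 2, -14, 7]
  [1, -4, 0, -10, 0]
  [-2, -4, -4, 0, 9]
  [-7, -12, -9, -19, 0]
D(2):
  [0, -5, -2, -19, 2]
  [-1, 0, 2, -14, 7]
  [1, -4, 0, -10, 3]
  [-2, -4, -2, 0, 9]
  [-7, -12, -9, -19, 0]
D(3):
  [0, -5, -2, -12, 2]
  [3, 0, 2, -8, 7]
  [1, -4, 0, -10, 3]
  [-1, -4, -2, 0, 9]
  [-7, -12, -9, -19, 0]
D(4):
  [0, -5, -2, -12, 2]
  [3, 0, 2, -8, 7]
  [1, -4, 0, -10, 3]
  [-1, -4, -2, 0, 9]
  [-7, -12, -9, -19, 0]
D(5):
  [0, -5, -2, -12, 2]
  [3, 0, 2, -8, 7]
  [1, -4, 0, -10, 3]
  [2, -3, 0, 0, 9]
  [-7, -12, -9, -19, 0]
Answer: G*[3][1] = 1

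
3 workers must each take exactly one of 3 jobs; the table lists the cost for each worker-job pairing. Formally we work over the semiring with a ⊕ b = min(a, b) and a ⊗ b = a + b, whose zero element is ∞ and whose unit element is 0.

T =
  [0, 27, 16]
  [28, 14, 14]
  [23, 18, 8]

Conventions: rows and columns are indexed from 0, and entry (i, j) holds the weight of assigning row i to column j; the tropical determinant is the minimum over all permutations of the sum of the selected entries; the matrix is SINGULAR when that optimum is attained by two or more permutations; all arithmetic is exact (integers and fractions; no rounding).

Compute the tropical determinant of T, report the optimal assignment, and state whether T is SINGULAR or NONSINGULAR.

σ = (0, 1, 2): 0 + 14 + 8 = 22
σ = (0, 2, 1): 0 + 14 + 18 = 32
σ = (1, 0, 2): 27 + 28 + 8 = 63
σ = (1, 2, 0): 27 + 14 + 23 = 64
σ = (2, 0, 1): 16 + 28 + 18 = 62
σ = (2, 1, 0): 16 + 14 + 23 = 53
Optimal value attained by: σ = (0, 1, 2).
Answer: det⊕(T) = 22; verdict: NONSINGULAR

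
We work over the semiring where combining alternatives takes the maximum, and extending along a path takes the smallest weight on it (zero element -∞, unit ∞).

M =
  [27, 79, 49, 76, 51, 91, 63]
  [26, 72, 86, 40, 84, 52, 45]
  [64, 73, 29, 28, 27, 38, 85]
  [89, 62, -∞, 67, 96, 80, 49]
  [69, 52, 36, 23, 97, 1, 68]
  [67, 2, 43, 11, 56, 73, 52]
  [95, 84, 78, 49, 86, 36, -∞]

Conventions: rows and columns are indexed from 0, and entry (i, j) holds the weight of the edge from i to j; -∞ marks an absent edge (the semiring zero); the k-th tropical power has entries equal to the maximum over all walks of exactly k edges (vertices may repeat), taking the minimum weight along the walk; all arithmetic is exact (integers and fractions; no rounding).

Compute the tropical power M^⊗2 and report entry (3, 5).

M^⊗2:
  [76, 72, 79, 67, 79, 76, 52]
  [69, 73, 72, 45, 84, 52, 85]
  [85, 84, 78, 64, 85, 64, 63]
  [69, 79, 62, 76, 96, 89, 68]
  [69, 69, 68, 69, 97, 69, 68]
  [67, 67, 52, 67, 56, 73, 63]
  [69, 79, 84, 76, 86, 91, 78]
Key observation: the optimum is the walk 3->0->5, with weight 89 min 91 = 89.
Optimal value attained by: walk 3->0->5.
Answer: (M^⊗2)[3][5] = 89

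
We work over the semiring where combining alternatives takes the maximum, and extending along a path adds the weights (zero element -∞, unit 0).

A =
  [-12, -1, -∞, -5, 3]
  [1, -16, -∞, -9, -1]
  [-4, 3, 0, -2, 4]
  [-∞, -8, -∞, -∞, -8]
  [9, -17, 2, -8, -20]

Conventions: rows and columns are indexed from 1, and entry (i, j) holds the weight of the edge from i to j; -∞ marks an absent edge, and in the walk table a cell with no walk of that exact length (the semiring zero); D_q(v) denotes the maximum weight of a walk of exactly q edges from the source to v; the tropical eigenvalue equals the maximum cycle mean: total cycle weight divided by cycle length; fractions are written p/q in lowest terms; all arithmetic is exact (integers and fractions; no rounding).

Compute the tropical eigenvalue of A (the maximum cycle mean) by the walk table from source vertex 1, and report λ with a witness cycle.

q=0: [0, -∞, -∞, -∞, -∞]
q=1: [-12, -1, -∞, -5, 3]
q=2: [12, -13, 5, -5, -2]
q=3: [7, 11, 5, 7, 15]
q=4: [24, 8, 17, 7, 10]
q=5: [19, 23, 17, 19, 27]
Optimal cycle mean attained by: cycle 1->5->1, total 3 + 9, length 2.
Answer: λ = 6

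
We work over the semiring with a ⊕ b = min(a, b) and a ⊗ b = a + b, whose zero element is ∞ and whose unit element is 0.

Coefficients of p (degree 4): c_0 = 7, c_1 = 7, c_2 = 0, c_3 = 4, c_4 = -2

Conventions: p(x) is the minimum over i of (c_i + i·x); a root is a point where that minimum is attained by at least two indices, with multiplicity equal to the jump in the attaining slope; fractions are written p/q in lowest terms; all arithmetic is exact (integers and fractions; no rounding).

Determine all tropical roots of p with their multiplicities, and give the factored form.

hull edge (i=0, c=7) to (i=2, c=0): slope -7/2, span 2
hull edge (i=2, c=0) to (i=4, c=-2): slope -1, span 2
Factored form: p(x) = -2 ⊗ (x ⊕ 1) ⊗ (x ⊕ 1) ⊗ (x ⊕ 7/2) ⊗ (x ⊕ 7/2)
Answer: roots = 1 (mult 2), 7/2 (mult 2)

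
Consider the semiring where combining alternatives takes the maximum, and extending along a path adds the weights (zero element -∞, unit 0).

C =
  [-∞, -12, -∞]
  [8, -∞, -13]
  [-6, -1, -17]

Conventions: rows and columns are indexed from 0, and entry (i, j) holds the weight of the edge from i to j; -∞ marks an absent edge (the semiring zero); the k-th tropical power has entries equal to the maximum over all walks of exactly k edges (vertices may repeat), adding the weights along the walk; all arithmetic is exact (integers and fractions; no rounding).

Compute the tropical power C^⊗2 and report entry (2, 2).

C^⊗2:
  [-4, -∞, -25]
  [-19, -4, -30]
  [7, -18, -14]
Key observation: the optimum is the walk 2->1->2, with weight (-1) + (-13) = -14.
Optimal value attained by: walk 2->1->2.
Answer: (C^⊗2)[2][2] = -14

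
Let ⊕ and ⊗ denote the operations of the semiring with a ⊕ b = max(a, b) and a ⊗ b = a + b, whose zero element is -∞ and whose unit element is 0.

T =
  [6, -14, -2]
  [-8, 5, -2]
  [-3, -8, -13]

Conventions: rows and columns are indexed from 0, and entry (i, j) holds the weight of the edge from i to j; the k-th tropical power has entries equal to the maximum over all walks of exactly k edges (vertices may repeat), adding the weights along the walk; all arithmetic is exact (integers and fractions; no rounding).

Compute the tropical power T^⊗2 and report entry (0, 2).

T^⊗2:
  [12, -8, 4]
  [-2, 10, 3]
  [3, -3, -5]
Key observation: the optimum is the walk 0->0->2, with weight 6 + (-2) = 4.
Optimal value attained by: walk 0->0->2.
Answer: (T^⊗2)[0][2] = 4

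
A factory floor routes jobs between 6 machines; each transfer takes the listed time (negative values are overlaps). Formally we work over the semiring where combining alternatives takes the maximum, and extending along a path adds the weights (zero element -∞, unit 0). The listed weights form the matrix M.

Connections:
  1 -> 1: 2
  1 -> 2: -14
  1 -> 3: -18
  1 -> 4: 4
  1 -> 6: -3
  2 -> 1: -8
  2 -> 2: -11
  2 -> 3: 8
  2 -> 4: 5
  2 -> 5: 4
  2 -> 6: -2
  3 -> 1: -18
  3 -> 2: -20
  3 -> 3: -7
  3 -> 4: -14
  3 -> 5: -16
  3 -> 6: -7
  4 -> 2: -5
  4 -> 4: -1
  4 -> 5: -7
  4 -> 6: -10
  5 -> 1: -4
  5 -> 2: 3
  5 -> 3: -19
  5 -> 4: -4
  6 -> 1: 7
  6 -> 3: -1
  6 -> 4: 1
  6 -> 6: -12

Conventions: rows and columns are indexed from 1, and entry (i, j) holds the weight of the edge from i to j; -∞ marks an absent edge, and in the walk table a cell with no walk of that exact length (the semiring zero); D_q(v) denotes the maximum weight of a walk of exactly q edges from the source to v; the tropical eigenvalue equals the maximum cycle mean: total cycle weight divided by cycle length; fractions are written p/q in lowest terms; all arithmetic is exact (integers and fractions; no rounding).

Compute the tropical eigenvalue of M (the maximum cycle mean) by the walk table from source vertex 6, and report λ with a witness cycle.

q=0: [-∞, -∞, -∞, -∞, -∞, 0]
q=1: [7, -∞, -1, 1, -∞, -12]
q=2: [9, -4, -8, 11, -6, 4]
q=3: [11, 6, 4, 13, 4, 6]
q=4: [13, 8, 14, 15, 10, 8]
q=5: [15, 13, 16, 17, 12, 10]
q=6: [17, 15, 21, 19, 17, 12]
Optimal cycle mean attained by: cycle 2->5->2, total 4 + 3, length 2.
Answer: λ = 7/2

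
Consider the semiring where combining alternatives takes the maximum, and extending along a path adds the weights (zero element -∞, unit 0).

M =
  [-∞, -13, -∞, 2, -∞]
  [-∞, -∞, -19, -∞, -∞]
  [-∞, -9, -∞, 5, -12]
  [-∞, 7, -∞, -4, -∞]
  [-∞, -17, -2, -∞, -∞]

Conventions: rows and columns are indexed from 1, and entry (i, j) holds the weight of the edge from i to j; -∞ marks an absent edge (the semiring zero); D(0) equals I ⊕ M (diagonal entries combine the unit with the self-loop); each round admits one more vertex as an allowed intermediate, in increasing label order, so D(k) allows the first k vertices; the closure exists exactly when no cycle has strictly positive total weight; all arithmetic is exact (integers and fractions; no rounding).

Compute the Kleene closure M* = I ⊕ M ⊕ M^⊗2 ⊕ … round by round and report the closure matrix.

D(0):
  [0, -13, -∞, 2, -∞]
  [-∞, 0, -19, -∞, -∞]
  [-∞, -9, 0, 5, -12]
  [-∞, 7, -∞, 0, -∞]
  [-∞, -17, -2, -∞, 0]
D(1):
  [0, -13, -∞, 2, -∞]
  [-∞, 0, -19, -∞, -∞]
  [-∞, -9, 0, 5, -12]
  [-∞, 7, -∞, 0, -∞]
  [-∞, -17, -2, -∞, 0]
D(2):
  [0, -13, -32, 2, -∞]
  [-∞, 0, -19, -∞, -∞]
  [-∞, -9, 0, 5, -12]
  [-∞, 7, -12, 0, -∞]
  [-∞, -17, -2, -∞, 0]
D(3):
  [0, -13, -32, 2, -44]
  [-∞, 0, -19, -14, -31]
  [-∞, -9, 0, 5, -12]
  [-∞, 7, -12, 0, -24]
  [-∞, -11, -2, 3, 0]
D(4):
  [0, 9, -10, 2, -22]
  [-∞, 0, -19, -14, -31]
  [-∞, 12, 0, 5, -12]
  [-∞, 7, -12, 0, -24]
  [-∞, 10, -2, 3, 0]
D(5):
  [0, 9, -10, 2, -22]
  [-∞, 0, -19, -14, -31]
  [-∞, 12, 0, 5, -12]
  [-∞, 7, -12, 0, -24]
  [-∞, 10, -2, 3, 0]
Answer: M* = [[0, 9, -10, 2, -22], [-∞, 0, -19, -14, -31], [-∞, 12, 0, 5, -12], [-∞, 7, -12, 0, -24], [-∞, 10, -2, 3, 0]]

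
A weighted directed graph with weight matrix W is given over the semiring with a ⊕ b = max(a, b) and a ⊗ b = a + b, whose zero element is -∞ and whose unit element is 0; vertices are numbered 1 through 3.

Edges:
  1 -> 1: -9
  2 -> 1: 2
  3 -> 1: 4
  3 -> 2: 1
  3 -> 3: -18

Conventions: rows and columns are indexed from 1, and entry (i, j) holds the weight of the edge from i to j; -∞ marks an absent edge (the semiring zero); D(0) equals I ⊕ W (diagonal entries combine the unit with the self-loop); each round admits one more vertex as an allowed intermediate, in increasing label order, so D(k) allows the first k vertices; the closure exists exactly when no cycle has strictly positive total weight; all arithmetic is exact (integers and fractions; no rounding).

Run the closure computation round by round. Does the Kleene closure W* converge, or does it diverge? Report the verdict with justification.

D(0):
  [0, -∞, -∞]
  [2, 0, -∞]
  [4, 1, 0]
D(1):
  [0, -∞, -∞]
  [2, 0, -∞]
  [4, 1, 0]
D(2):
  [0, -∞, -∞]
  [2, 0, -∞]
  [4, 1, 0]
D(3):
  [0, -∞, -∞]
  [2, 0, -∞]
  [4, 1, 0]
Key observation: every diagonal entry stays at the unit through all rounds, so no improving cycle exists.
Answer: CONVERGES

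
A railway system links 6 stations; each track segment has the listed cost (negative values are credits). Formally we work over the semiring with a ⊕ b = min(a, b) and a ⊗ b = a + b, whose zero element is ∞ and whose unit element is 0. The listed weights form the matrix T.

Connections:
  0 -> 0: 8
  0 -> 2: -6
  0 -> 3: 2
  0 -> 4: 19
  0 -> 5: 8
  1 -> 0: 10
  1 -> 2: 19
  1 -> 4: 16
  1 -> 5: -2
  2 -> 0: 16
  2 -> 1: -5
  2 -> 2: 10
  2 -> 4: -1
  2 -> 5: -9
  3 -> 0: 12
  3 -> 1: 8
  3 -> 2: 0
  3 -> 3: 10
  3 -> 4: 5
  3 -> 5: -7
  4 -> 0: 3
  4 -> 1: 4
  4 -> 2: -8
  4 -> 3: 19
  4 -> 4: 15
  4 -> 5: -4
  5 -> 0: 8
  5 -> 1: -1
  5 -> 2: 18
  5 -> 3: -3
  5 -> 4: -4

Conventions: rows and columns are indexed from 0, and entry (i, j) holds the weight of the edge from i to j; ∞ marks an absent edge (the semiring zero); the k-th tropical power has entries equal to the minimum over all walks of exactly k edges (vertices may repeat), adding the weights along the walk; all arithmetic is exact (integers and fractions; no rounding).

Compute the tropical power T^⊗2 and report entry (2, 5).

T^⊗2:
  [10, -11, 2, 5, -7, -15]
  [6, -3, 4, -5, -6, 10]
  [-1, -10, -9, -12, -13, -7]
  [1, -8, -3, -10, -11, -9]
  [4, -13, -3, -7, -9, -17]
  [-1, 0, -12, 7, 2, -10]
Key observation: the optimum is the walk 2->1->5, with weight (-5) + (-2) = -7.
Optimal value attained by: walk 2->1->5.
Answer: (T^⊗2)[2][5] = -7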